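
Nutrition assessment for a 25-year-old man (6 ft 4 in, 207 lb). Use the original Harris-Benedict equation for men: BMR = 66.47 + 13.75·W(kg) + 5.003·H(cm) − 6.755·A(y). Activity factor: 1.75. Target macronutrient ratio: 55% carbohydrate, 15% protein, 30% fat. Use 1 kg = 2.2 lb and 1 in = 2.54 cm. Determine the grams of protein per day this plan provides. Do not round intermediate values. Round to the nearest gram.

142 g/day

Convert to metric: weight = 207 ÷ 2.2 = 94.0909 kg; height = (6×12 + 4) × 2.54 = 76 × 2.54 = 193.04 cm.
Harris-Benedict: BMR = 66.47 + 13.75(94.0909) + 5.003(193.04) − 6.755(25) = 2157.1241 kcal/day.
TEE = 2157.1241 × 1.75 = 3774.9672 kcal/day.
Protein energy = 15% × 3774.9672 = 566.2451 kcal.
Protein = 566.2451 ÷ 4 kcal/g = 141.5613 g.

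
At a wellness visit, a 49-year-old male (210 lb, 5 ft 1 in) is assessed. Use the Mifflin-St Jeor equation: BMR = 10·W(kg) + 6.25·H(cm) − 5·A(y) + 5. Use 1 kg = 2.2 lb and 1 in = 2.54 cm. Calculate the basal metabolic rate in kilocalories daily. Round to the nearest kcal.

Convert to metric: weight = 210 ÷ 2.2 = 95.4545 kg; height = (5×12 + 1) × 2.54 = 61 × 2.54 = 154.94 cm.
Mifflin-St Jeor (male): BMR = 10(95.4545) + 6.25(154.94) − 5(49) + 5 = 954.5455 + 968.375 − 245 + 5 = 1682.9205 kcal/day.

1683 kilocalories daily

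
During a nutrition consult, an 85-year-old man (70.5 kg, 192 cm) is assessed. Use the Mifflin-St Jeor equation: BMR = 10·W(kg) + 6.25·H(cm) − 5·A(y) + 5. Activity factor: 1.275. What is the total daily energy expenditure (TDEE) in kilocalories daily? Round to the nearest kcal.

1893 kilocalories daily

Mifflin-St Jeor (male): BMR = 10(70.5) + 6.25(192) − 5(85) + 5 = 705 + 1200 − 425 + 5 = 1485 kcal/day.
TEE = BMR × activity factor = 1485 × 1.275 = 1893.375 kcal/day.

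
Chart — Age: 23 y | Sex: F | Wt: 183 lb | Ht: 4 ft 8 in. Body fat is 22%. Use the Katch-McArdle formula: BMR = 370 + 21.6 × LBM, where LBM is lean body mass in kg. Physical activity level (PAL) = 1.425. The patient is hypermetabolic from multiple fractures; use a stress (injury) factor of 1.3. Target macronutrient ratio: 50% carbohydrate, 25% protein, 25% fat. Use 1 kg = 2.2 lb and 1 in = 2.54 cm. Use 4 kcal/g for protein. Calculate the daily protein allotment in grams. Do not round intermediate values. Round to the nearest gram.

Convert to metric: weight = 183 ÷ 2.2 = 83.1818 kg; height = (4×12 + 8) × 2.54 = 56 × 2.54 = 142.24 cm.
LBM = 83.1818 × (1 − 0.22) = 64.8818 kg. Katch-McArdle: BMR = 370 + 21.6 × 64.8818 = 1771.4473 kcal/day.
TEE = 1771.4473 × 1.425 = 2524.3124 kcal/day.
With stress factor 1.3: 2524.3124 × 1.3 = 3281.6061 kcal/day.
Protein energy = 25% × 3281.6061 = 820.4015 kcal.
Protein = 820.4015 ÷ 4 kcal/g = 205.1004 g.

205 g/day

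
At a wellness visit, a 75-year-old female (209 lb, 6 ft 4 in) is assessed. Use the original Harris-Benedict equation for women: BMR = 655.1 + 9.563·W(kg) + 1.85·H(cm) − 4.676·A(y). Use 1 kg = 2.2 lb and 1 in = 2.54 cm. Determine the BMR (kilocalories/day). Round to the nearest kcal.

1570 kilocalories/day

Convert to metric: weight = 209 ÷ 2.2 = 95 kg; height = (6×12 + 4) × 2.54 = 76 × 2.54 = 193.04 cm.
Harris-Benedict: BMR = 655.1 + 9.563(95) + 1.85(193.04) − 4.676(75) = 1570.009 kcal/day.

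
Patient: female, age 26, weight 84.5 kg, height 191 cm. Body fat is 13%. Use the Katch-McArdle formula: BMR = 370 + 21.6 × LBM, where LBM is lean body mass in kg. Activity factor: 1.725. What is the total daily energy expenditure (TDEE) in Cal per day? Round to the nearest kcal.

LBM = 84.5 × (1 − 0.13) = 73.515 kg. Katch-McArdle: BMR = 370 + 21.6 × 73.515 = 1957.924 kcal/day.
TEE = BMR × activity factor = 1957.924 × 1.725 = 3377.4189 kcal/day.

3377 Cal per day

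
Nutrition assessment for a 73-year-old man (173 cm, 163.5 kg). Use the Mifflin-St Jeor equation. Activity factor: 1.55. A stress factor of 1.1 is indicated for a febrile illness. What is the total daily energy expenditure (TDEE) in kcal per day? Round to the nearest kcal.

Mifflin-St Jeor (male): BMR = 10(163.5) + 6.25(173) − 5(73) + 5 = 1635 + 1081.25 − 365 + 5 = 2356.25 kcal/day.
TEE = BMR × activity factor = 2356.25 × 1.55 = 3652.1875 kcal/day.
Apply stress factor: 3652.1875 × 1.1 = 4017.4063 kcal/day.

4017 kcal per day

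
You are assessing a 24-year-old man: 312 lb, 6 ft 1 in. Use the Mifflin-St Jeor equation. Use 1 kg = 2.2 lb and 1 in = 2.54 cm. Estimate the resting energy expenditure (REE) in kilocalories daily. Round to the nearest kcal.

2462 kilocalories daily

Convert to metric: weight = 312 ÷ 2.2 = 141.8182 kg; height = (6×12 + 1) × 2.54 = 73 × 2.54 = 185.42 cm.
Mifflin-St Jeor (male): BMR = 10(141.8182) + 6.25(185.42) − 5(24) + 5 = 1418.1818 + 1158.875 − 120 + 5 = 2462.0568 kcal/day.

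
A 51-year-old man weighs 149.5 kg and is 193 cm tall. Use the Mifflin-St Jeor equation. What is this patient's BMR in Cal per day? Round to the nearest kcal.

Mifflin-St Jeor (male): BMR = 10(149.5) + 6.25(193) − 5(51) + 5 = 1495 + 1206.25 − 255 + 5 = 2451.25 kcal/day.

2451 Cal per day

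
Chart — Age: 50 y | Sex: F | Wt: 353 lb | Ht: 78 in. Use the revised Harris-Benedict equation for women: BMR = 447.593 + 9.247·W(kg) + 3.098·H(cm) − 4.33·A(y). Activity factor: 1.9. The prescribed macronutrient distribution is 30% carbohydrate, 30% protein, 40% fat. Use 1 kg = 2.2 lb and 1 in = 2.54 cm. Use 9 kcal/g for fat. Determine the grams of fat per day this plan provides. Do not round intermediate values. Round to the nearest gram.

197 g/day

Convert to metric: weight = 353 ÷ 2.2 = 160.4545 kg; height = 78 × 2.54 = 198.12 cm.
Harris-Benedict: BMR = 447.593 + 9.247(160.4545) + 3.098(198.12) − 4.33(50) = 2328.5919 kcal/day.
TEE = 2328.5919 × 1.9 = 4424.3247 kcal/day.
Fat energy = 40% × 4424.3247 = 1769.7299 kcal.
Fat = 1769.7299 ÷ 9 kcal/g = 196.6367 g.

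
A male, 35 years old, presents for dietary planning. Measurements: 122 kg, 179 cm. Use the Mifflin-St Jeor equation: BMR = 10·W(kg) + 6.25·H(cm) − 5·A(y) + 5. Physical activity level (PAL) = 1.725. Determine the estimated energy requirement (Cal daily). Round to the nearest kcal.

3741 Cal daily

Mifflin-St Jeor (male): BMR = 10(122) + 6.25(179) − 5(35) + 5 = 1220 + 1118.75 − 175 + 5 = 2168.75 kcal/day.
TEE = BMR × activity factor = 2168.75 × 1.725 = 3741.0938 kcal/day.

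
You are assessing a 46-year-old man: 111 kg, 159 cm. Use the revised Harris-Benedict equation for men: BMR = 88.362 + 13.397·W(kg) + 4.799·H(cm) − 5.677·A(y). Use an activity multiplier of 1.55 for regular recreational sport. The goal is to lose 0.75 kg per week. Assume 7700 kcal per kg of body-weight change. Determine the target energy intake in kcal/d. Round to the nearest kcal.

Harris-Benedict: BMR = 88.362 + 13.397(111) + 4.799(159) − 5.677(46) = 2077.328 kcal/day.
TEE = 2077.328 × 1.55 = 3219.8584 kcal/day.
Required daily deficit = 0.75 × 7700 ÷ 7 = 825 kcal/day.
Target intake = 3219.8584 − 825 = 2394.8584 kcal/day.

2395 kcal/d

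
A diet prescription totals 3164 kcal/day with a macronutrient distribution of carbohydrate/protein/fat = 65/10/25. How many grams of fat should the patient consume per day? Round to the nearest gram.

Fat energy = 25% × 3164 = 791 kcal.
At 9 kcal/g: 791 ÷ 9 = 87.8889 g.

88 g/day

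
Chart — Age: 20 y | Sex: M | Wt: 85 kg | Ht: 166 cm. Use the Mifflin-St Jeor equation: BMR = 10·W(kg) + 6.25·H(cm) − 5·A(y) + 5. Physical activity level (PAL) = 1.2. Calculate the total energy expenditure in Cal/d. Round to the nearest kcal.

Mifflin-St Jeor (male): BMR = 10(85) + 6.25(166) − 5(20) + 5 = 850 + 1037.5 − 100 + 5 = 1792.5 kcal/day.
TEE = BMR × activity factor = 1792.5 × 1.2 = 2151 kcal/day.

2151 Cal/d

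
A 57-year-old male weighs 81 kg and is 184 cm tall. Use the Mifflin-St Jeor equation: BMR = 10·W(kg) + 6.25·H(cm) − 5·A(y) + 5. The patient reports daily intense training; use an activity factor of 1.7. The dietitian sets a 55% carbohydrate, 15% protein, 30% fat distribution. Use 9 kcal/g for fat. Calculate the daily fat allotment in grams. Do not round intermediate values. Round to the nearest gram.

Mifflin-St Jeor (male): BMR = 10(81) + 6.25(184) − 5(57) + 5 = 810 + 1150 − 285 + 5 = 1680 kcal/day.
TEE = 1680 × 1.7 = 2856 kcal/day.
Fat energy = 30% × 2856 = 856.8 kcal.
Fat = 856.8 ÷ 9 kcal/g = 95.2 g.

95 g/day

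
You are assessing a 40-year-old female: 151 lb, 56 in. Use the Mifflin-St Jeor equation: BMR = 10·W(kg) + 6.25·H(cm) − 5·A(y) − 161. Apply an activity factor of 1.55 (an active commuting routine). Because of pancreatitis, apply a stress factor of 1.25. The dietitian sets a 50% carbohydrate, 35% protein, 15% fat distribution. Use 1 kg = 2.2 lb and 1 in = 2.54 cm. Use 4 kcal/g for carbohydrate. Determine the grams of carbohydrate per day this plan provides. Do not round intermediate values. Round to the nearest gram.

Convert to metric: weight = 151 ÷ 2.2 = 68.6364 kg; height = 56 × 2.54 = 142.24 cm.
Mifflin-St Jeor (female): BMR = 10(68.6364) + 6.25(142.24) − 5(40) − 161 = 686.3636 + 889 − 200 − 161 = 1214.3636 kcal/day.
TEE = 1214.3636 × 1.55 = 1882.2636 kcal/day.
With stress factor 1.25: 1882.2636 × 1.25 = 2352.8295 kcal/day.
Carbohydrate energy = 50% × 2352.8295 = 1176.4148 kcal.
Carbohydrate = 1176.4148 ÷ 4 kcal/g = 294.1037 g.

294 g/day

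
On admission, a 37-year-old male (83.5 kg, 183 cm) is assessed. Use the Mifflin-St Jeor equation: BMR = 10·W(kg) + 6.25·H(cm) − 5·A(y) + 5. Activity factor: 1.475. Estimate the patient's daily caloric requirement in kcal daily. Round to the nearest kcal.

2653 kcal daily

Mifflin-St Jeor (male): BMR = 10(83.5) + 6.25(183) − 5(37) + 5 = 835 + 1143.75 − 185 + 5 = 1798.75 kcal/day.
TEE = BMR × activity factor = 1798.75 × 1.475 = 2653.1563 kcal/day.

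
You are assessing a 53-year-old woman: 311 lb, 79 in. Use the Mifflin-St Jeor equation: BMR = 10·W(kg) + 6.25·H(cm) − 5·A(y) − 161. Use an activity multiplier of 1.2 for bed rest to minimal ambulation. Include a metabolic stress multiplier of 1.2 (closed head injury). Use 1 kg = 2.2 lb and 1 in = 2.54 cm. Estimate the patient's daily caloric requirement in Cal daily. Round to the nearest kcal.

3228 Cal daily

Convert to metric: weight = 311 ÷ 2.2 = 141.3636 kg; height = 79 × 2.54 = 200.66 cm.
Mifflin-St Jeor (female): BMR = 10(141.3636) + 6.25(200.66) − 5(53) − 161 = 1413.6364 + 1254.125 − 265 − 161 = 2241.7614 kcal/day.
TEE = BMR × activity factor = 2241.7614 × 1.2 = 2690.1136 kcal/day.
Apply stress factor: 2690.1136 × 1.2 = 3228.1364 kcal/day.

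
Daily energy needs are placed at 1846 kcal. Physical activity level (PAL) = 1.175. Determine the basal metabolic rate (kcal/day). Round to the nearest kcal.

1571 kcal/day

BMR = TEE ÷ activity factor = 1846 ÷ 1.175 = 1571.0638 kcal/day.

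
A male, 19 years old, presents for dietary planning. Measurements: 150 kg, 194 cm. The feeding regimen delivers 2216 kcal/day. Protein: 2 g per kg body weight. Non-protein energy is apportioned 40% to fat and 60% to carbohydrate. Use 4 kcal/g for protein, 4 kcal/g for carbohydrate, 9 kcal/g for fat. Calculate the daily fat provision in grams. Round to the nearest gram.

45 g/day

Protein = 2 × 150 = 300 g → 300 × 4 = 1200 kcal.
Non-protein calories = 2216 − 1200 = 1016 kcal.
Fat: 40% × 1016 = 406.4 kcal; carbohydrate: 609.6 kcal.
Fat: 406.4 kcal ÷ 9 kcal/g = 45.1556 g.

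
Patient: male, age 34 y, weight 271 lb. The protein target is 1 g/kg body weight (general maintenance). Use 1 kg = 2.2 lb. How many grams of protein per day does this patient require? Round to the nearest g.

Weight in kg = 271 ÷ 2.2 = 123.1818 kg.
Protein = 1 g/kg × 123.1818 kg = 123.1818 g/day.

123 g/day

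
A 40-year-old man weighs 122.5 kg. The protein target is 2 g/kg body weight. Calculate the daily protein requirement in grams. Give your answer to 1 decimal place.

Protein = 2 g/kg × 122.5 kg = 245 g/day.

245.0 g/day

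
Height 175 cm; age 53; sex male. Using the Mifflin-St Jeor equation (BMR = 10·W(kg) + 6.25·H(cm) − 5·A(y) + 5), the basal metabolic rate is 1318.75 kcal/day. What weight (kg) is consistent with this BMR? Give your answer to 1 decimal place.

48.5 kg

1318.75 = 10·W + 6.25(175) − 5(53) + 5
10·W = 1318.75 − 833.75 = 485, so W = 48.5 kg.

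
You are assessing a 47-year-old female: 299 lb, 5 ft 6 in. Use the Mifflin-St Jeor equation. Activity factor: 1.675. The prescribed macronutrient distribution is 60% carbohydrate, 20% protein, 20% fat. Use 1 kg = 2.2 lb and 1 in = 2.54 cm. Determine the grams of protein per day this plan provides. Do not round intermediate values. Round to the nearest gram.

Convert to metric: weight = 299 ÷ 2.2 = 135.9091 kg; height = (5×12 + 6) × 2.54 = 66 × 2.54 = 167.64 cm.
Mifflin-St Jeor (female): BMR = 10(135.9091) + 6.25(167.64) − 5(47) − 161 = 1359.0909 + 1047.75 − 235 − 161 = 2010.8409 kcal/day.
TEE = 2010.8409 × 1.675 = 3368.1585 kcal/day.
Protein energy = 20% × 3368.1585 = 673.6317 kcal.
Protein = 673.6317 ÷ 4 kcal/g = 168.4079 g.

168 g/day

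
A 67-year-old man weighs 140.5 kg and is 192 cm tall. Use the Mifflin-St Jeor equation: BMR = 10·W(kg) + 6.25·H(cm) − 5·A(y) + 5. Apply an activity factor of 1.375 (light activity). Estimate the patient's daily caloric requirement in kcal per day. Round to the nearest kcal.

3128 kcal per day

Mifflin-St Jeor (male): BMR = 10(140.5) + 6.25(192) − 5(67) + 5 = 1405 + 1200 − 335 + 5 = 2275 kcal/day.
TEE = BMR × activity factor = 2275 × 1.375 = 3128.125 kcal/day.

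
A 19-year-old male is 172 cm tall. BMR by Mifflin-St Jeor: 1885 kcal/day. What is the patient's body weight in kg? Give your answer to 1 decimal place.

1885 = 10·W + 6.25(172) − 5(19) + 5
10·W = 1885 − 985 = 900, so W = 90 kg.

90.0 kg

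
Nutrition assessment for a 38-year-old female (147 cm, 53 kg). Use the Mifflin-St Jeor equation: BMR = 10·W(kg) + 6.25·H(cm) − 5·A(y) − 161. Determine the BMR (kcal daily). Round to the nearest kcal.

Mifflin-St Jeor (female): BMR = 10(53) + 6.25(147) − 5(38) − 161 = 530 + 918.75 − 190 − 161 = 1097.75 kcal/day.

1098 kcal daily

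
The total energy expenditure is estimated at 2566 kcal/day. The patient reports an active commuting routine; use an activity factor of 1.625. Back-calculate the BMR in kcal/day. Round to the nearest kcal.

1579 kcal/day

BMR = TEE ÷ activity factor = 2566 ÷ 1.625 = 1579.0769 kcal/day.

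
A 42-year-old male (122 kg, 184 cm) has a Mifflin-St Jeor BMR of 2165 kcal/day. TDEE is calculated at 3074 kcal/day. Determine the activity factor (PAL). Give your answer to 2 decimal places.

1.42

Activity factor = TEE ÷ BMR = 3074 ÷ 2165 = 1.42.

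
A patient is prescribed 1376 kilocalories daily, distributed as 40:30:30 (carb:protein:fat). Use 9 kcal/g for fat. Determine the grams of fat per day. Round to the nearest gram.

Fat energy = 30% × 1376 = 412.8 kcal.
At 9 kcal/g: 412.8 ÷ 9 = 45.8667 g.

46 g/day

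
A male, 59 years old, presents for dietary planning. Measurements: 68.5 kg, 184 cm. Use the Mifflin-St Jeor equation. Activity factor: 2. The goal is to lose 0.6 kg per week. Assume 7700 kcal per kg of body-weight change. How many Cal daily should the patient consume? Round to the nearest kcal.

Mifflin-St Jeor (male): BMR = 10(68.5) + 6.25(184) − 5(59) + 5 = 685 + 1150 − 295 + 5 = 1545 kcal/day.
TEE = 1545 × 2 = 3090 kcal/day.
Required daily deficit = 0.6 × 7700 ÷ 7 = 660 kcal/day.
Target intake = 3090 − 660 = 2430 kcal/day.

2430 Cal daily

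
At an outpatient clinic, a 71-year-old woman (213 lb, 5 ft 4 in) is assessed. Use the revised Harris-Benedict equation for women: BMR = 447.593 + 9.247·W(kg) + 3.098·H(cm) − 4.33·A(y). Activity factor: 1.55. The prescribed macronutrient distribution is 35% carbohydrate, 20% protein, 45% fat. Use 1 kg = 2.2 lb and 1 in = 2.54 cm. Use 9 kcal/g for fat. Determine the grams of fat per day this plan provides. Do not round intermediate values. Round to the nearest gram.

Convert to metric: weight = 213 ÷ 2.2 = 96.8182 kg; height = (5×12 + 4) × 2.54 = 64 × 2.54 = 162.56 cm.
Harris-Benedict: BMR = 447.593 + 9.247(96.8182) + 3.098(162.56) − 4.33(71) = 1539.0516 kcal/day.
TEE = 1539.0516 × 1.55 = 2385.53 kcal/day.
Fat energy = 45% × 2385.53 = 1073.4885 kcal.
Fat = 1073.4885 ÷ 9 kcal/g = 119.2765 g.

119 g/day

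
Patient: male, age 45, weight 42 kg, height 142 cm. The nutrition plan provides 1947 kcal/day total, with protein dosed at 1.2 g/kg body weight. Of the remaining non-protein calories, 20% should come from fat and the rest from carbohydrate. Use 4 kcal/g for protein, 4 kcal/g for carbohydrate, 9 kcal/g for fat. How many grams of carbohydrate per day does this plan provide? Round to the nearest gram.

349 g/day

Protein = 1.2 × 42 = 50.4 g → 50.4 × 4 = 201.6 kcal.
Non-protein calories = 1947 − 201.6 = 1745.4 kcal.
Fat: 20% × 1745.4 = 349.08 kcal; carbohydrate: 1396.32 kcal.
Carbohydrate: 1396.32 kcal ÷ 4 kcal/g = 349.08 g.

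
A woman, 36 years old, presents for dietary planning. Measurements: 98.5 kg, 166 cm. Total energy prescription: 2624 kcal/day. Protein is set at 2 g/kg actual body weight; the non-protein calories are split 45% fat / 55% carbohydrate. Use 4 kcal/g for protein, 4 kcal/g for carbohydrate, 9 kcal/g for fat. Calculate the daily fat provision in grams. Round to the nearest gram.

92 g/day

Protein = 2 × 98.5 = 197 g → 197 × 4 = 788 kcal.
Non-protein calories = 2624 − 788 = 1836 kcal.
Fat: 45% × 1836 = 826.2 kcal; carbohydrate: 1009.8 kcal.
Fat: 826.2 kcal ÷ 9 kcal/g = 91.8 g.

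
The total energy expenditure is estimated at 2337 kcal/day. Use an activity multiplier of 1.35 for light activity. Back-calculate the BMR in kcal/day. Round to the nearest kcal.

BMR = TEE ÷ activity factor = 2337 ÷ 1.35 = 1731.1111 kcal/day.

1731 kcal/day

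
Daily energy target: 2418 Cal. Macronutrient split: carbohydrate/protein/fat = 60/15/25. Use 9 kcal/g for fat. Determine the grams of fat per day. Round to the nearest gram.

Fat energy = 25% × 2418 = 604.5 kcal.
At 9 kcal/g: 604.5 ÷ 9 = 67.1667 g.

67 g/day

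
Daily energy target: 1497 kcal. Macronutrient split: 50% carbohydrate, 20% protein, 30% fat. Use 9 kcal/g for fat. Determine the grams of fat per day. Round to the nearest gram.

Fat energy = 30% × 1497 = 449.1 kcal.
At 9 kcal/g: 449.1 ÷ 9 = 49.9 g.

50 g/day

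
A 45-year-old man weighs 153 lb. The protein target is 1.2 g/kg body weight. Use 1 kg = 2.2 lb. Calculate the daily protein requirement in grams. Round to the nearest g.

Weight in kg = 153 ÷ 2.2 = 69.5455 kg.
Protein = 1.2 g/kg × 69.5455 kg = 83.4545 g/day.

83 g/day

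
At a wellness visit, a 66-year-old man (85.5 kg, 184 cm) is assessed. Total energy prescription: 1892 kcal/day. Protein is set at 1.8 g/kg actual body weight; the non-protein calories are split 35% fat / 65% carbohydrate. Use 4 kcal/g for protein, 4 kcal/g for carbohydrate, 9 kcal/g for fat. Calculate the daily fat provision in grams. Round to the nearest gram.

50 g/day

Protein = 1.8 × 85.5 = 153.9 g → 153.9 × 4 = 615.6 kcal.
Non-protein calories = 1892 − 615.6 = 1276.4 kcal.
Fat: 35% × 1276.4 = 446.74 kcal; carbohydrate: 829.66 kcal.
Fat: 446.74 kcal ÷ 9 kcal/g = 49.6378 g.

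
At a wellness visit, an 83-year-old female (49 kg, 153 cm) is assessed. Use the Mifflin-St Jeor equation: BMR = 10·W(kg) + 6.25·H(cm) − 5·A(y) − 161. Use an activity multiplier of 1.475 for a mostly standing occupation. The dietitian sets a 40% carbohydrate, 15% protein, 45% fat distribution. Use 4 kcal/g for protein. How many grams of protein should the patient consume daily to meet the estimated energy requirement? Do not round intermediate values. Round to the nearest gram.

48 g/day

Mifflin-St Jeor (female): BMR = 10(49) + 6.25(153) − 5(83) − 161 = 490 + 956.25 − 415 − 161 = 870.25 kcal/day.
TEE = 870.25 × 1.475 = 1283.6188 kcal/day.
Protein energy = 15% × 1283.6188 = 192.5428 kcal.
Protein = 192.5428 ÷ 4 kcal/g = 48.1357 g.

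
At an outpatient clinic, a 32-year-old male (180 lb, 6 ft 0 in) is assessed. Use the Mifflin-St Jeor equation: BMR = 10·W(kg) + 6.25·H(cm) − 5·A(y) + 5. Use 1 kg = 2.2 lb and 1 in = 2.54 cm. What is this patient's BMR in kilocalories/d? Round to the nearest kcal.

1806 kilocalories/d

Convert to metric: weight = 180 ÷ 2.2 = 81.8182 kg; height = (6×12 + 0) × 2.54 = 72 × 2.54 = 182.88 cm.
Mifflin-St Jeor (male): BMR = 10(81.8182) + 6.25(182.88) − 5(32) + 5 = 818.1818 + 1143 − 160 + 5 = 1806.1818 kcal/day.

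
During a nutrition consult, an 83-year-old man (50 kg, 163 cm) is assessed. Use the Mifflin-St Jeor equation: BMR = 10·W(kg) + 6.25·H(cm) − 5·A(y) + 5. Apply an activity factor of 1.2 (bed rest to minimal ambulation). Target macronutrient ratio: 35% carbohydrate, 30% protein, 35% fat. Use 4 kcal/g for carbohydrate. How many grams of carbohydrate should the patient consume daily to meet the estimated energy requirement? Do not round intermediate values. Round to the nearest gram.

116 g/day

Mifflin-St Jeor (male): BMR = 10(50) + 6.25(163) − 5(83) + 5 = 500 + 1018.75 − 415 + 5 = 1108.75 kcal/day.
TEE = 1108.75 × 1.2 = 1330.5 kcal/day.
Carbohydrate energy = 35% × 1330.5 = 465.675 kcal.
Carbohydrate = 465.675 ÷ 4 kcal/g = 116.4188 g.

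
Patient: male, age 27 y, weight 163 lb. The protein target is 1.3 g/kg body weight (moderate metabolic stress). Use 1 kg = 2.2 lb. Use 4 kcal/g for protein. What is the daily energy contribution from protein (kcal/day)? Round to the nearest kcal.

Weight in kg = 163 ÷ 2.2 = 74.0909 kg.
Protein = 1.3 g/kg × 74.0909 kg = 96.3182 g/day.
Protein energy = 96.3182 g × 4 kcal/g = 385.2727 kcal/day.

385 kcal/day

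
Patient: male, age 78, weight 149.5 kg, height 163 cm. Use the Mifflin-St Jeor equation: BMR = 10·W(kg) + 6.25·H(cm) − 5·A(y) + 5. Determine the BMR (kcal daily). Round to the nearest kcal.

2129 kcal daily

Mifflin-St Jeor (male): BMR = 10(149.5) + 6.25(163) − 5(78) + 5 = 1495 + 1018.75 − 390 + 5 = 2128.75 kcal/day.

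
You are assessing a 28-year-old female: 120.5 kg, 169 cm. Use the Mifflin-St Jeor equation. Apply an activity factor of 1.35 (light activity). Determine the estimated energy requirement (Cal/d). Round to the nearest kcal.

2646 Cal/d

Mifflin-St Jeor (female): BMR = 10(120.5) + 6.25(169) − 5(28) − 161 = 1205 + 1056.25 − 140 − 161 = 1960.25 kcal/day.
TEE = BMR × activity factor = 1960.25 × 1.35 = 2646.3375 kcal/day.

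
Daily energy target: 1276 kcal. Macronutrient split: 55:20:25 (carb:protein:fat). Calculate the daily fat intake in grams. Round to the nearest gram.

Fat energy = 25% × 1276 = 319 kcal.
At 9 kcal/g: 319 ÷ 9 = 35.4444 g.

35 g/day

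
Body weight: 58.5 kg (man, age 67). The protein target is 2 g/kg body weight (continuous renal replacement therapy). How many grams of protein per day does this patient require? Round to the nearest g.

117 g/day

Protein = 2 g/kg × 58.5 kg = 117 g/day.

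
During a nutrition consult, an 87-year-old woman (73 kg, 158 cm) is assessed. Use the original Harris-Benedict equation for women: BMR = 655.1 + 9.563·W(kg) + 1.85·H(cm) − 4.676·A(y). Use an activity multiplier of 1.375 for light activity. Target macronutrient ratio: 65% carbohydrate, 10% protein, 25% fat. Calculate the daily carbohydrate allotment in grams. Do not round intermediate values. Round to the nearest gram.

277 g/day

Harris-Benedict: BMR = 655.1 + 9.563(73) + 1.85(158) − 4.676(87) = 1238.687 kcal/day.
TEE = 1238.687 × 1.375 = 1703.1946 kcal/day.
Carbohydrate energy = 65% × 1703.1946 = 1107.0765 kcal.
Carbohydrate = 1107.0765 ÷ 4 kcal/g = 276.7691 g.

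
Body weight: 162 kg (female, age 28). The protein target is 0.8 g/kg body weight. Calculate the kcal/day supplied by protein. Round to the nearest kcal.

Protein = 0.8 g/kg × 162 kg = 129.6 g/day.
Protein energy = 129.6 g × 4 kcal/g = 518.4 kcal/day.

518 kcal/day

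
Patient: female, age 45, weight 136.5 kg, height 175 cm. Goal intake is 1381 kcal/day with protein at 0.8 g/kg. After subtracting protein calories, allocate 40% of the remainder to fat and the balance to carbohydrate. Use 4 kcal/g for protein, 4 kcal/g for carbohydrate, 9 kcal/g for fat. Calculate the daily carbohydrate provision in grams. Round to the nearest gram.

Protein = 0.8 × 136.5 = 109.2 g → 109.2 × 4 = 436.8 kcal.
Non-protein calories = 1381 − 436.8 = 944.2 kcal.
Fat: 40% × 944.2 = 377.68 kcal; carbohydrate: 566.52 kcal.
Carbohydrate: 566.52 kcal ÷ 4 kcal/g = 141.63 g.

142 g/day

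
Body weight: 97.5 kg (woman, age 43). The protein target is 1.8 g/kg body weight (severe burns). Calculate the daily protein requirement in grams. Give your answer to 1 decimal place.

Protein = 1.8 g/kg × 97.5 kg = 175.5 g/day.

175.5 g/day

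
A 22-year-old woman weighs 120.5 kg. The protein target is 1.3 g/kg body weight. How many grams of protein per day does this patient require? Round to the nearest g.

Protein = 1.3 g/kg × 120.5 kg = 156.65 g/day.

157 g/day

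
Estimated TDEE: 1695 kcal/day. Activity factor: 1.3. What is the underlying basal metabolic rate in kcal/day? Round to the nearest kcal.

BMR = TEE ÷ activity factor = 1695 ÷ 1.3 = 1303.8462 kcal/day.

1304 kcal/day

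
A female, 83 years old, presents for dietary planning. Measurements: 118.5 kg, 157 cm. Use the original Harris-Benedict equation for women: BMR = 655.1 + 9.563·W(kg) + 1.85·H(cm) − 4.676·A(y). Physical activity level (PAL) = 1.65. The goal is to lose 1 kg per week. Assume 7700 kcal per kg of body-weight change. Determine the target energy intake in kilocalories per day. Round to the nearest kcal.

Harris-Benedict: BMR = 655.1 + 9.563(118.5) + 1.85(157) − 4.676(83) = 1690.6575 kcal/day.
TEE = 1690.6575 × 1.65 = 2789.5849 kcal/day.
Required daily deficit = 1 × 7700 ÷ 7 = 1100 kcal/day.
Target intake = 2789.5849 − 1100 = 1689.5849 kcal/day.

1690 kilocalories per day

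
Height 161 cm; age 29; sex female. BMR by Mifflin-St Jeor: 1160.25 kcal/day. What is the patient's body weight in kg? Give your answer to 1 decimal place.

1160.25 = 10·W + 6.25(161) − 5(29) − 161
10·W = 1160.25 − 700.25 = 460, so W = 46 kg.

46.0 kg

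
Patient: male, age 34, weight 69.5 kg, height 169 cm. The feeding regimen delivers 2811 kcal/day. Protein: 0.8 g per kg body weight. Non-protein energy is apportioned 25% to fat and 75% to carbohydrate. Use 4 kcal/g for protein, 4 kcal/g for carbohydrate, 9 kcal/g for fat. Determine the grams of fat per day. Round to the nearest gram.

72 g/day

Protein = 0.8 × 69.5 = 55.6 g → 55.6 × 4 = 222.4 kcal.
Non-protein calories = 2811 − 222.4 = 2588.6 kcal.
Fat: 25% × 2588.6 = 647.15 kcal; carbohydrate: 1941.45 kcal.
Fat: 647.15 kcal ÷ 9 kcal/g = 71.9056 g.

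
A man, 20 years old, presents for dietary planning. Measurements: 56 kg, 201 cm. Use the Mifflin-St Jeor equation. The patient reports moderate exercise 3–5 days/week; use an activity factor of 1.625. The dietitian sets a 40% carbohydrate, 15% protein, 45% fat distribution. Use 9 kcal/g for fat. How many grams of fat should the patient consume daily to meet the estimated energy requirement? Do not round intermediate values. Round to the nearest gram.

140 g/day

Mifflin-St Jeor (male): BMR = 10(56) + 6.25(201) − 5(20) + 5 = 560 + 1256.25 − 100 + 5 = 1721.25 kcal/day.
TEE = 1721.25 × 1.625 = 2797.0313 kcal/day.
Fat energy = 45% × 2797.0313 = 1258.6641 kcal.
Fat = 1258.6641 ÷ 9 kcal/g = 139.8516 g.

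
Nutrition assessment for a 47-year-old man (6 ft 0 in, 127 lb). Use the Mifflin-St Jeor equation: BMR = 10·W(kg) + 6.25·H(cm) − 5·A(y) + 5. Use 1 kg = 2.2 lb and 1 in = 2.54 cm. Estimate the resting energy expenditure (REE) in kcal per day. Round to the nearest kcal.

Convert to metric: weight = 127 ÷ 2.2 = 57.7273 kg; height = (6×12 + 0) × 2.54 = 72 × 2.54 = 182.88 cm.
Mifflin-St Jeor (male): BMR = 10(57.7273) + 6.25(182.88) − 5(47) + 5 = 577.2727 + 1143 − 235 + 5 = 1490.2727 kcal/day.

1490 kcal per day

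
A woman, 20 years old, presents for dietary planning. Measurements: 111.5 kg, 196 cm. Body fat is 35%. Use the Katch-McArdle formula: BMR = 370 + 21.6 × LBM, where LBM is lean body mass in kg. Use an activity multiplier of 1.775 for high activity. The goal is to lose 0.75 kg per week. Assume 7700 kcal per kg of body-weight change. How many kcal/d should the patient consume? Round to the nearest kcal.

LBM = 111.5 × (1 − 0.35) = 72.475 kg. Katch-McArdle: BMR = 370 + 21.6 × 72.475 = 1935.46 kcal/day.
TEE = 1935.46 × 1.775 = 3435.4415 kcal/day.
Required daily deficit = 0.75 × 7700 ÷ 7 = 825 kcal/day.
Target intake = 3435.4415 − 825 = 2610.4415 kcal/day.

2610 kcal/d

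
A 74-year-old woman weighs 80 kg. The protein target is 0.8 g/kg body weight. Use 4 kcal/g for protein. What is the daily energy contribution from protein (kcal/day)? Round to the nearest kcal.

256 kcal/day

Protein = 0.8 g/kg × 80 kg = 64 g/day.
Protein energy = 64 g × 4 kcal/g = 256 kcal/day.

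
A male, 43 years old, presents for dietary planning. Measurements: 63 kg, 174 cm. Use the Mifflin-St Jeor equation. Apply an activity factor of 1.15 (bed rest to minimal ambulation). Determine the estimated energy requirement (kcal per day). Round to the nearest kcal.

1734 kcal per day

Mifflin-St Jeor (male): BMR = 10(63) + 6.25(174) − 5(43) + 5 = 630 + 1087.5 − 215 + 5 = 1507.5 kcal/day.
TEE = BMR × activity factor = 1507.5 × 1.15 = 1733.625 kcal/day.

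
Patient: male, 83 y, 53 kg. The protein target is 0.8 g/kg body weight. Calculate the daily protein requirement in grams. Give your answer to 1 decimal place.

Protein = 0.8 g/kg × 53 kg = 42.4 g/day.

42.4 g/day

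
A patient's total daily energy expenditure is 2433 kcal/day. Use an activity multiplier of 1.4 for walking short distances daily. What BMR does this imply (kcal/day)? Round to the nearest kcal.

1738 kcal/day

BMR = TEE ÷ activity factor = 2433 ÷ 1.4 = 1737.8571 kcal/day.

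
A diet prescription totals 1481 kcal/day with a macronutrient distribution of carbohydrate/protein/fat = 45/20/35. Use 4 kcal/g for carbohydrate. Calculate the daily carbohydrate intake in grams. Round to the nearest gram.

167 g/day

Carbohydrate energy = 45% × 1481 = 666.45 kcal.
At 4 kcal/g: 666.45 ÷ 4 = 166.6125 g.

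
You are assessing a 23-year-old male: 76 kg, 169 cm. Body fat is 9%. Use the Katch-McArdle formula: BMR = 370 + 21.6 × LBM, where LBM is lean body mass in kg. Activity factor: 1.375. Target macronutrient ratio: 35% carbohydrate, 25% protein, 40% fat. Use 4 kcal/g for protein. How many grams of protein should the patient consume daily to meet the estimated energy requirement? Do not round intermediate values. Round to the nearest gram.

LBM = 76 × (1 − 0.09) = 69.16 kg. Katch-McArdle: BMR = 370 + 21.6 × 69.16 = 1863.856 kcal/day.
TEE = 1863.856 × 1.375 = 2562.802 kcal/day.
Protein energy = 25% × 2562.802 = 640.7005 kcal.
Protein = 640.7005 ÷ 4 kcal/g = 160.1751 g.

160 g/day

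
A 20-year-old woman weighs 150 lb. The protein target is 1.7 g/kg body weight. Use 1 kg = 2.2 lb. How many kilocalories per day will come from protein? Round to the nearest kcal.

Weight in kg = 150 ÷ 2.2 = 68.1818 kg.
Protein = 1.7 g/kg × 68.1818 kg = 115.9091 g/day.
Protein energy = 115.9091 g × 4 kcal/g = 463.6364 kcal/day.

464 kcal/day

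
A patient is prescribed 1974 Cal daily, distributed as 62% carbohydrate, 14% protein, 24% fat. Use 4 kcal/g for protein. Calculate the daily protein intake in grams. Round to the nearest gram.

Protein energy = 14% × 1974 = 276.36 kcal.
At 4 kcal/g: 276.36 ÷ 4 = 69.09 g.

69 g/day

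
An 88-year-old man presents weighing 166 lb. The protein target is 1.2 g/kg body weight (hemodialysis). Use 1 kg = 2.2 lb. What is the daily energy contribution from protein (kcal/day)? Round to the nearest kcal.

362 kcal/day

Weight in kg = 166 ÷ 2.2 = 75.4545 kg.
Protein = 1.2 g/kg × 75.4545 kg = 90.5455 g/day.
Protein energy = 90.5455 g × 4 kcal/g = 362.1818 kcal/day.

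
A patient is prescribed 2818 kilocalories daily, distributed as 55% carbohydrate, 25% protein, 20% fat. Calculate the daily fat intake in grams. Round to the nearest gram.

Fat energy = 20% × 2818 = 563.6 kcal.
At 9 kcal/g: 563.6 ÷ 9 = 62.6222 g.

63 g/day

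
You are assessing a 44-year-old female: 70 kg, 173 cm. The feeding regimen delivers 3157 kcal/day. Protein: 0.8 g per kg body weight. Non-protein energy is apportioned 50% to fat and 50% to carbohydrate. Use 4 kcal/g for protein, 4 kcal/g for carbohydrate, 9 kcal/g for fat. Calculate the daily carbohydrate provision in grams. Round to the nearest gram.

367 g/day

Protein = 0.8 × 70 = 56 g → 56 × 4 = 224 kcal.
Non-protein calories = 3157 − 224 = 2933 kcal.
Fat: 50% × 2933 = 1466.5 kcal; carbohydrate: 1466.5 kcal.
Carbohydrate: 1466.5 kcal ÷ 4 kcal/g = 366.625 g.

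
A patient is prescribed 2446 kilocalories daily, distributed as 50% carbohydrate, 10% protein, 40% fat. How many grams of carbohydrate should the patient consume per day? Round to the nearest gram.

Carbohydrate energy = 50% × 2446 = 1223 kcal.
At 4 kcal/g: 1223 ÷ 4 = 305.75 g.

306 g/day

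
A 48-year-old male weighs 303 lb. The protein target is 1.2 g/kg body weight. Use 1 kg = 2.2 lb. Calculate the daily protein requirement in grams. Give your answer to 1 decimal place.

Weight in kg = 303 ÷ 2.2 = 137.7273 kg.
Protein = 1.2 g/kg × 137.7273 kg = 165.2727 g/day.

165.3 g/day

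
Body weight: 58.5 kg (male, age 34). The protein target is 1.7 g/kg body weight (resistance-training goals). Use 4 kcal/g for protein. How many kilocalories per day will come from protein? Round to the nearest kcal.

Protein = 1.7 g/kg × 58.5 kg = 99.45 g/day.
Protein energy = 99.45 g × 4 kcal/g = 397.8 kcal/day.

398 kcal/day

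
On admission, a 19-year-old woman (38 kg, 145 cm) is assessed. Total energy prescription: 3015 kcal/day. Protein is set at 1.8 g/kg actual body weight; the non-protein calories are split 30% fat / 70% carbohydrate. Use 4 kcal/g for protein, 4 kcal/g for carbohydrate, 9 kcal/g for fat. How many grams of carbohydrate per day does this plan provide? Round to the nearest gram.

Protein = 1.8 × 38 = 68.4 g → 68.4 × 4 = 273.6 kcal.
Non-protein calories = 3015 − 273.6 = 2741.4 kcal.
Fat: 30% × 2741.4 = 822.42 kcal; carbohydrate: 1918.98 kcal.
Carbohydrate: 1918.98 kcal ÷ 4 kcal/g = 479.745 g.

480 g/day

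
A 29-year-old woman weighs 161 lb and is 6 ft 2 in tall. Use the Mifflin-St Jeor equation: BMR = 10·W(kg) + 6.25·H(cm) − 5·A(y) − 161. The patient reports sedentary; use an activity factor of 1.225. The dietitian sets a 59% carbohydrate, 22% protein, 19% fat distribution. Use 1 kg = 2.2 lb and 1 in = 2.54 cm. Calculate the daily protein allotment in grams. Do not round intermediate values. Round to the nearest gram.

Convert to metric: weight = 161 ÷ 2.2 = 73.1818 kg; height = (6×12 + 2) × 2.54 = 74 × 2.54 = 187.96 cm.
Mifflin-St Jeor (female): BMR = 10(73.1818) + 6.25(187.96) − 5(29) − 161 = 731.8182 + 1174.75 − 145 − 161 = 1600.5682 kcal/day.
TEE = 1600.5682 × 1.225 = 1960.696 kcal/day.
Protein energy = 22% × 1960.696 = 431.3531 kcal.
Protein = 431.3531 ÷ 4 kcal/g = 107.8383 g.

108 g/day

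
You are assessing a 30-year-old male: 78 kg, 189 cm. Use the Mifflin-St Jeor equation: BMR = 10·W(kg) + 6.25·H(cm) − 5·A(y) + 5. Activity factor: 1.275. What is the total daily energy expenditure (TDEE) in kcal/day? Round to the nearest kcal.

2316 kcal/day

Mifflin-St Jeor (male): BMR = 10(78) + 6.25(189) − 5(30) + 5 = 780 + 1181.25 − 150 + 5 = 1816.25 kcal/day.
TEE = BMR × activity factor = 1816.25 × 1.275 = 2315.7188 kcal/day.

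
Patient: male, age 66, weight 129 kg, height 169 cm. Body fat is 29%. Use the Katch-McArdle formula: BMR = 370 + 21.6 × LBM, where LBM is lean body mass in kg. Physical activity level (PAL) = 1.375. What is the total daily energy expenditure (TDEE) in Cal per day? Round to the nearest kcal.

3229 Cal per day

LBM = 129 × (1 − 0.29) = 91.59 kg. Katch-McArdle: BMR = 370 + 21.6 × 91.59 = 2348.344 kcal/day.
TEE = BMR × activity factor = 2348.344 × 1.375 = 3228.973 kcal/day.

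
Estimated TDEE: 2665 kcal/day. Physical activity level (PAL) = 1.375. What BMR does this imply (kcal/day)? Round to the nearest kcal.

BMR = TEE ÷ activity factor = 2665 ÷ 1.375 = 1938.1818 kcal/day.

1938 kcal/day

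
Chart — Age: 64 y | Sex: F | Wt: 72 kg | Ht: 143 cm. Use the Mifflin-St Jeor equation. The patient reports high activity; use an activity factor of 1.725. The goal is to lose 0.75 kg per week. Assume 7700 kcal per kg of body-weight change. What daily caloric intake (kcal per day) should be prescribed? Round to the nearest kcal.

1129 kcal per day

Mifflin-St Jeor (female): BMR = 10(72) + 6.25(143) − 5(64) − 161 = 720 + 893.75 − 320 − 161 = 1132.75 kcal/day.
TEE = 1132.75 × 1.725 = 1953.9938 kcal/day.
Required daily deficit = 0.75 × 7700 ÷ 7 = 825 kcal/day.
Target intake = 1953.9938 − 825 = 1128.9938 kcal/day.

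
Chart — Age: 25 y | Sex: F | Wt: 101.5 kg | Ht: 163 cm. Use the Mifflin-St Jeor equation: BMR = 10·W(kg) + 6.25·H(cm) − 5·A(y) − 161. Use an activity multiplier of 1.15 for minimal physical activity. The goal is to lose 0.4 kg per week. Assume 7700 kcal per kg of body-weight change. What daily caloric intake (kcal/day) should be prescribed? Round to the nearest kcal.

Mifflin-St Jeor (female): BMR = 10(101.5) + 6.25(163) − 5(25) − 161 = 1015 + 1018.75 − 125 − 161 = 1747.75 kcal/day.
TEE = 1747.75 × 1.15 = 2009.9125 kcal/day.
Required daily deficit = 0.4 × 7700 ÷ 7 = 440 kcal/day.
Target intake = 2009.9125 − 440 = 1569.9125 kcal/day.

1570 kcal/day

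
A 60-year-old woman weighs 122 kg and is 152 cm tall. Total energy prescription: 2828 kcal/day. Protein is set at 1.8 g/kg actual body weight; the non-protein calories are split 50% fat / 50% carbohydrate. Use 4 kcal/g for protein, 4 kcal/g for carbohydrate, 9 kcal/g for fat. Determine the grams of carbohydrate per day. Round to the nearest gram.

Protein = 1.8 × 122 = 219.6 g → 219.6 × 4 = 878.4 kcal.
Non-protein calories = 2828 − 878.4 = 1949.6 kcal.
Fat: 50% × 1949.6 = 974.8 kcal; carbohydrate: 974.8 kcal.
Carbohydrate: 974.8 kcal ÷ 4 kcal/g = 243.7 g.

244 g/day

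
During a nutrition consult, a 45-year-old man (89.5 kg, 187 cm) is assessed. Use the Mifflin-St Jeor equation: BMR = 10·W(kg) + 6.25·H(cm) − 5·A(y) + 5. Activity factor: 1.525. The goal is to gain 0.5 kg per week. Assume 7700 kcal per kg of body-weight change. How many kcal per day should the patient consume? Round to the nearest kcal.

3362 kcal per day

Mifflin-St Jeor (male): BMR = 10(89.5) + 6.25(187) − 5(45) + 5 = 895 + 1168.75 − 225 + 5 = 1843.75 kcal/day.
TEE = 1843.75 × 1.525 = 2811.7188 kcal/day.
Required daily surplus = 0.5 × 7700 ÷ 7 = 550 kcal/day.
Target intake = 2811.7188 + 550 = 3361.7188 kcal/day.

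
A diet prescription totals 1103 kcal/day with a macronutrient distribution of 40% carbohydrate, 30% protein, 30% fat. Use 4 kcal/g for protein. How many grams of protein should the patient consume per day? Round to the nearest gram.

Protein energy = 30% × 1103 = 330.9 kcal.
At 4 kcal/g: 330.9 ÷ 4 = 82.725 g.

83 g/day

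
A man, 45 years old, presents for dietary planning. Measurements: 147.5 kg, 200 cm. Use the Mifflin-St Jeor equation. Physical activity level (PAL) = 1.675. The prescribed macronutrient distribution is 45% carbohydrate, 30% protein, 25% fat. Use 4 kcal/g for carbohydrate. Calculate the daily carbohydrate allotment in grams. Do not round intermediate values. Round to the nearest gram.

472 g/day

Mifflin-St Jeor (male): BMR = 10(147.5) + 6.25(200) − 5(45) + 5 = 1475 + 1250 − 225 + 5 = 2505 kcal/day.
TEE = 2505 × 1.675 = 4195.875 kcal/day.
Carbohydrate energy = 45% × 4195.875 = 1888.1438 kcal.
Carbohydrate = 1888.1438 ÷ 4 kcal/g = 472.0359 g.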